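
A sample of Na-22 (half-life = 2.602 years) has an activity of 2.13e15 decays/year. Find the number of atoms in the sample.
N = A/λ = 7.996e15 atoms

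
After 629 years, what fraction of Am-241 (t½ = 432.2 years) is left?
N/N₀ = (1/2)^(t/t½) = 0.3647 = 36.5%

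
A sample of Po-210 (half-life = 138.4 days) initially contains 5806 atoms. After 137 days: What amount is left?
N = N₀(1/2)^(t/t½) = 2923 atoms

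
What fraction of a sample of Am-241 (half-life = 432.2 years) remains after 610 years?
N/N₀ = (1/2)^(t/t½) = 0.376 = 37.6%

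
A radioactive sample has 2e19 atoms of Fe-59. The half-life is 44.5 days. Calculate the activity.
A = λN = 3.115e17 decays/day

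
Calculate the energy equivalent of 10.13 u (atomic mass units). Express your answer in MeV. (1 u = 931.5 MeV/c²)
E = mc² = 9436 MeV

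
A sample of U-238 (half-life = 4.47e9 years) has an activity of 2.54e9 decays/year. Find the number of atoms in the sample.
N = A/λ = 1.638e19 atoms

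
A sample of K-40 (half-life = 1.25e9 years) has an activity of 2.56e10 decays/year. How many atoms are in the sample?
N = A/λ = 4.617e19 atoms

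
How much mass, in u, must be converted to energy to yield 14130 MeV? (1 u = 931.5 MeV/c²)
m = E/c² = 15.17 u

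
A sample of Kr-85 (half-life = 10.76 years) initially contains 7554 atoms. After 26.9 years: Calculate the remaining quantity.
N = N₀(1/2)^(t/t½) = 1335 atoms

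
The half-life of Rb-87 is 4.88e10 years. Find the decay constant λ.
λ = ln(2)/t½ = 1.42e-11 year⁻¹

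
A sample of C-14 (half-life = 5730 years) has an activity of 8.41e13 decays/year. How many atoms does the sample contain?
N = A/λ = 6.952e17 atoms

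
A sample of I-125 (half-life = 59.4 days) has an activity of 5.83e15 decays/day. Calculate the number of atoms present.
N = A/λ = 4.996e17 atoms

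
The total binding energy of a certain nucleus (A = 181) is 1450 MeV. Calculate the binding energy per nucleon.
B.E./A = 1450/181 = 8.011 MeV/nucleon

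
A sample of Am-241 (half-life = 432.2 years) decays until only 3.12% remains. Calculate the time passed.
t = t½ × log₂(N₀/N) = 2162 years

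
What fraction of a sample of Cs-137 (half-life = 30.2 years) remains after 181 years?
N/N₀ = (1/2)^(t/t½) = 0.0157 = 1.57%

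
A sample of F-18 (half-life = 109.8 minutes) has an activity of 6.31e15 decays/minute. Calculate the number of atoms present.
N = A/λ = 9.996e17 atoms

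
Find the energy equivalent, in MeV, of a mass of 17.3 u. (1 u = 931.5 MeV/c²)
E = mc² = 16110 MeV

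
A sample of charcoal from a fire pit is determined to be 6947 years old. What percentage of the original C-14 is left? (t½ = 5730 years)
N/N₀ = (1/2)^(t/t½) = 0.4316 = 43.2%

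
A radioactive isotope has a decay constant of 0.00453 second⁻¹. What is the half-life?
t½ = ln(2)/λ = 153 seconds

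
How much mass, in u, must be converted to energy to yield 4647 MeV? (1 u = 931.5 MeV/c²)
m = E/c² = 4.989 u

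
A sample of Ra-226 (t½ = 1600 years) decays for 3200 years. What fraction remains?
N/N₀ = (1/2)^(t/t½) = 0.25 = 25%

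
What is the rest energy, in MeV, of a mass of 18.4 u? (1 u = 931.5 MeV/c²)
E = mc² = 17140 MeV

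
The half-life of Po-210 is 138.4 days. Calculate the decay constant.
λ = ln(2)/t½ = 0.005008 day⁻¹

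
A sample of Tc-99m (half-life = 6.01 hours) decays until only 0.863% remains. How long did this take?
t = t½ × log₂(N₀/N) = 41.21 hours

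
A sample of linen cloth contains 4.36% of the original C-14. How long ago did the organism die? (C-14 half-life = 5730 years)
Age = t½ × log₂(1/ratio) = 25900 years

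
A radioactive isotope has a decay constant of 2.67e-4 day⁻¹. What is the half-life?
t½ = ln(2)/λ = 2596 days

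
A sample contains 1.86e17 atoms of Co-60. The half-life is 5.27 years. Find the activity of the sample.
A = λN = 2.446e16 decays/year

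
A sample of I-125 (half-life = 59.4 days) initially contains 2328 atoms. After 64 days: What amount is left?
N = N₀(1/2)^(t/t½) = 1103 atoms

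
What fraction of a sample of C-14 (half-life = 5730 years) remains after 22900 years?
N/N₀ = (1/2)^(t/t½) = 0.06265 = 6.27%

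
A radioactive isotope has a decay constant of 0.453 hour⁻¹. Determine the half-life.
t½ = ln(2)/λ = 1.53 hours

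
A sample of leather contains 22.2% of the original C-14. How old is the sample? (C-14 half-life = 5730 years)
Age = t½ × log₂(1/ratio) = 12440 years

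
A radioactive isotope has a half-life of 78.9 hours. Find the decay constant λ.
λ = ln(2)/t½ = 0.008785 hour⁻¹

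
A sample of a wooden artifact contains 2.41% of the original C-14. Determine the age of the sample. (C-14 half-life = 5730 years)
Age = t½ × log₂(1/ratio) = 30800 years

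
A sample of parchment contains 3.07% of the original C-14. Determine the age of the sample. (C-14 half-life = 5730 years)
Age = t½ × log₂(1/ratio) = 28800 years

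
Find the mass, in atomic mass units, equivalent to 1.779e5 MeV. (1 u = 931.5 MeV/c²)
m = E/c² = 191 u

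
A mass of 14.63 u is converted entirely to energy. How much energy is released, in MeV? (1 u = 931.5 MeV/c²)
E = mc² = 13630 MeV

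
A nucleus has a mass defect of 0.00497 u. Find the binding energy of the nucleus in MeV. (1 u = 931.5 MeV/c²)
B.E. = Δm × 931.5 = 4.63 MeV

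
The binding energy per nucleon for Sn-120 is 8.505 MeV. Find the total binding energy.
B.E. = 8.505 × 120 = 1021 MeV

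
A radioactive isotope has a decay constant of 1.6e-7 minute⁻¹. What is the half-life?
t½ = ln(2)/λ = 4.332e6 minutes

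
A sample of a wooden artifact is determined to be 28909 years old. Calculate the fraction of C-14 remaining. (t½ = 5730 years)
N/N₀ = (1/2)^(t/t½) = 0.03029 = 3.03%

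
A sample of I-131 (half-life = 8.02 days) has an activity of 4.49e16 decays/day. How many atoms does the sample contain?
N = A/λ = 5.195e17 atoms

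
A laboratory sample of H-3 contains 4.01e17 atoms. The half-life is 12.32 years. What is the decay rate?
A = λN = 2.256e16 decays/year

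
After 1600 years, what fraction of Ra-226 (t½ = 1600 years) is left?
N/N₀ = (1/2)^(t/t½) = 0.5 = 50%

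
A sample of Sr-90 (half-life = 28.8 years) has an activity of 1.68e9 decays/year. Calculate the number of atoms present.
N = A/λ = 6.98e10 atoms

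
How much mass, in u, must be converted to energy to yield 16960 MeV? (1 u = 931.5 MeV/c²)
m = E/c² = 18.21 u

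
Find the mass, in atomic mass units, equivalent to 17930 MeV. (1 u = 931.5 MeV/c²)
m = E/c² = 19.25 u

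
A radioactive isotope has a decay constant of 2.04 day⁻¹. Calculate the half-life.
t½ = ln(2)/λ = 0.3398 days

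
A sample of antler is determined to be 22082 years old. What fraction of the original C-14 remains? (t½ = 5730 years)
N/N₀ = (1/2)^(t/t½) = 0.06917 = 6.92%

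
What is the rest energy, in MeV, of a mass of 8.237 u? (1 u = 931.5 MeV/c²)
E = mc² = 7673 MeV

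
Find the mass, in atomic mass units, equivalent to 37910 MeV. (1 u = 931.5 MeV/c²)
m = E/c² = 40.7 u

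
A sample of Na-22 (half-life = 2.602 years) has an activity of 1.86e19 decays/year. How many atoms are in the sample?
N = A/λ = 6.982e19 atoms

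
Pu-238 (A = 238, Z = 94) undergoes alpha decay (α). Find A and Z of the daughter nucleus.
Daughter: A = 234, Z = 92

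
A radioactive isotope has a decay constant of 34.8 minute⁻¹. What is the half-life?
t½ = ln(2)/λ = 0.01992 minutes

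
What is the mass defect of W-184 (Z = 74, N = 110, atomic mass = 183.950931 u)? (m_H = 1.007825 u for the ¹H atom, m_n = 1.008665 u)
Δm = Z·m_H + N·m_n − M = 1.581 u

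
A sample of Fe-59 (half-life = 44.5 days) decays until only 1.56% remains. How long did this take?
t = t½ × log₂(N₀/N) = 267.1 days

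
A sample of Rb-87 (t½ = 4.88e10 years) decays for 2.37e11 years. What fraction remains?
N/N₀ = (1/2)^(t/t½) = 0.03452 = 3.45%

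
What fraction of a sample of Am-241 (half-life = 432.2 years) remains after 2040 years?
N/N₀ = (1/2)^(t/t½) = 0.03794 = 3.79%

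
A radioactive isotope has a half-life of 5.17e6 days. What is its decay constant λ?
λ = ln(2)/t½ = 1.341e-7 day⁻¹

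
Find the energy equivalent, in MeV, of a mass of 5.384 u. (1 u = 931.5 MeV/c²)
E = mc² = 5015 MeV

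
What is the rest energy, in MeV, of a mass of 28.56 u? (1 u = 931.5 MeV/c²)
E = mc² = 26600 MeV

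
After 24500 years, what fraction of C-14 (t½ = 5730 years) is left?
N/N₀ = (1/2)^(t/t½) = 0.05163 = 5.16%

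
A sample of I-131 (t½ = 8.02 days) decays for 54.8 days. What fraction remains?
N/N₀ = (1/2)^(t/t½) = 0.008772 = 0.877%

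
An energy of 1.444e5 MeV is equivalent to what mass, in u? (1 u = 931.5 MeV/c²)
m = E/c² = 155 u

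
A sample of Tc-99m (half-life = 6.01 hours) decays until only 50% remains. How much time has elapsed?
t = t½ × log₂(N₀/N) = 6.01 hours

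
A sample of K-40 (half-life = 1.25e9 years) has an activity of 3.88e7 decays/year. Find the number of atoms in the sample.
N = A/λ = 6.997e16 atoms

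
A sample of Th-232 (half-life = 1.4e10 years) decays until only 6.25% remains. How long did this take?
t = t½ × log₂(N₀/N) = 5.6e10 years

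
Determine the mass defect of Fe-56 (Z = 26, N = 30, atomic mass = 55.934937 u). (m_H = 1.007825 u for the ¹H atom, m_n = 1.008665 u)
Δm = Z·m_H + N·m_n − M = 0.5285 u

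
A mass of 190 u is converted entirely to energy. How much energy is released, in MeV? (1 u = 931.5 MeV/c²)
E = mc² = 1.77e5 MeV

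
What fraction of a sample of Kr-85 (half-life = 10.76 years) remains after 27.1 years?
N/N₀ = (1/2)^(t/t½) = 0.1745 = 17.5%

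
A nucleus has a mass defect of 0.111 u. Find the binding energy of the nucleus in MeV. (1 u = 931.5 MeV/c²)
B.E. = Δm × 931.5 = 103.4 MeV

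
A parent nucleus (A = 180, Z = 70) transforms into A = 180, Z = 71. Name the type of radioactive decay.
ΔA = 0, ΔZ = +1 ⇒ beta-minus decay (β⁻)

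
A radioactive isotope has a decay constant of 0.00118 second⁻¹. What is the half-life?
t½ = ln(2)/λ = 587.4 seconds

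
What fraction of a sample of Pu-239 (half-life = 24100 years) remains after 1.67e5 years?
N/N₀ = (1/2)^(t/t½) = 0.008204 = 0.82%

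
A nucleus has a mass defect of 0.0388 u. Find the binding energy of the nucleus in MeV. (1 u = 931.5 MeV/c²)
B.E. = Δm × 931.5 = 36.14 MeV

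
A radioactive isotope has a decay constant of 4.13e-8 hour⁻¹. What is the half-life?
t½ = ln(2)/λ = 1.678e7 hours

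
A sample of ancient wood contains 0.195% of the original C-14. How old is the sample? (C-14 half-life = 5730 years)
Age = t½ × log₂(1/ratio) = 51580 years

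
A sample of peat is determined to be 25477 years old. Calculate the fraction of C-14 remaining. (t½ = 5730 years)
N/N₀ = (1/2)^(t/t½) = 0.04587 = 4.59%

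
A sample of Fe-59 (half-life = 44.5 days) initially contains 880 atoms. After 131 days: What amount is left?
N = N₀(1/2)^(t/t½) = 114.4 atoms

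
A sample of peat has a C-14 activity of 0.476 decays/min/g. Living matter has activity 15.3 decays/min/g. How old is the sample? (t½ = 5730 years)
Age = t½ × log₂(A₀/A) = 28690 years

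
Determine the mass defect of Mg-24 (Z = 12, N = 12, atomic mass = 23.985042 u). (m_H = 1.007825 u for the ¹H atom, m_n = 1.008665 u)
Δm = Z·m_H + N·m_n − M = 0.2128 u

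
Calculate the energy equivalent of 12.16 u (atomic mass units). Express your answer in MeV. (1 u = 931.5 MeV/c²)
E = mc² = 11330 MeV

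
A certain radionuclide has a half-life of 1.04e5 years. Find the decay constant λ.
λ = ln(2)/t½ = 6.665e-6 year⁻¹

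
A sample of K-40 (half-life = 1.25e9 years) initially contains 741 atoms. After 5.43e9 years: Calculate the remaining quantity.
N = N₀(1/2)^(t/t½) = 36.49 atoms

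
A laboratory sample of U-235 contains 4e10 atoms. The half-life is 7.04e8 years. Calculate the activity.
A = λN = 39.38 decays/year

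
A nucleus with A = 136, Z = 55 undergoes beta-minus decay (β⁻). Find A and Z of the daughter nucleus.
Daughter: A = 136, Z = 56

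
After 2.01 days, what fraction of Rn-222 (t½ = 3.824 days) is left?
N/N₀ = (1/2)^(t/t½) = 0.6947 = 69.5%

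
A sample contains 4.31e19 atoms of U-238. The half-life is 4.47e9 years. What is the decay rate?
A = λN = 6.683e9 decays/year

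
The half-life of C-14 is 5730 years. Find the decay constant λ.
λ = ln(2)/t½ = 1.21e-4 year⁻¹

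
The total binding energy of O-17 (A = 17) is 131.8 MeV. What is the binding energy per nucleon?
B.E./A = 131.8/17 = 7.753 MeV/nucleon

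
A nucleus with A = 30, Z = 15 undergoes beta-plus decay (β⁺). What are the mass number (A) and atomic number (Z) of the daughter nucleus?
Daughter: A = 30, Z = 14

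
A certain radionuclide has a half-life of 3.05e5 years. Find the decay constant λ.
λ = ln(2)/t½ = 2.273e-6 year⁻¹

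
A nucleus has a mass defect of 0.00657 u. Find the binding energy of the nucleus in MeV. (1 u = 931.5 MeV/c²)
B.E. = Δm × 931.5 = 6.12 MeV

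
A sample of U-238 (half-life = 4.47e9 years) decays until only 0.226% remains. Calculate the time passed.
t = t½ × log₂(N₀/N) = 3.929e10 years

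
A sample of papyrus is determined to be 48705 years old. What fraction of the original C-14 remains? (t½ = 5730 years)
N/N₀ = (1/2)^(t/t½) = 0.002762 = 0.276%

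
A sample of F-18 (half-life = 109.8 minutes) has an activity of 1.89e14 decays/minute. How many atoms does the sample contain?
N = A/λ = 2.994e16 atoms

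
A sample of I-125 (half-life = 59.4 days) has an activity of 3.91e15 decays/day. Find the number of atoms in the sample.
N = A/λ = 3.351e17 atoms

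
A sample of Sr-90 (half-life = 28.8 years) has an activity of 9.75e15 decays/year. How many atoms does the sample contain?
N = A/λ = 4.051e17 atoms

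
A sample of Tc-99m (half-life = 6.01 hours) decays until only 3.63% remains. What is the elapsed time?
t = t½ × log₂(N₀/N) = 28.75 hours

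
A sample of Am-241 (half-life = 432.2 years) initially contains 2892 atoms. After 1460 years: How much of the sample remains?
N = N₀(1/2)^(t/t½) = 278.2 atoms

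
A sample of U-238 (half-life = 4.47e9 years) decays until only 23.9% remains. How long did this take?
t = t½ × log₂(N₀/N) = 9.23e9 years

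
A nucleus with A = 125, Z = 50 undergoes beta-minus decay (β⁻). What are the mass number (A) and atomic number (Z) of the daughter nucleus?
Daughter: A = 125, Z = 51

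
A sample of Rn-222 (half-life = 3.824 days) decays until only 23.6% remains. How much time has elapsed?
t = t½ × log₂(N₀/N) = 7.966 days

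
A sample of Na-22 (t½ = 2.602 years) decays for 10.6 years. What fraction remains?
N/N₀ = (1/2)^(t/t½) = 0.05938 = 5.94%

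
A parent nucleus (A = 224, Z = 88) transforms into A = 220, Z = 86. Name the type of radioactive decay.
ΔA = -4, ΔZ = -2 ⇒ alpha decay (α)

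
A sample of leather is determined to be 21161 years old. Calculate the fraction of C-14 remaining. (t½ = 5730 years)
N/N₀ = (1/2)^(t/t½) = 0.07732 = 7.73%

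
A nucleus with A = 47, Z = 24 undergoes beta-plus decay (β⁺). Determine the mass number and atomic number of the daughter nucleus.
Daughter: A = 47, Z = 23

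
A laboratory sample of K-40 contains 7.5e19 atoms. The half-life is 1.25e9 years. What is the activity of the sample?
A = λN = 4.159e10 decays/year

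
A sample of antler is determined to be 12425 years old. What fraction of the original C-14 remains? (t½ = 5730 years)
N/N₀ = (1/2)^(t/t½) = 0.2225 = 22.2%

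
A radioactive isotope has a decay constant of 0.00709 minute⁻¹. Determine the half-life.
t½ = ln(2)/λ = 97.76 minutes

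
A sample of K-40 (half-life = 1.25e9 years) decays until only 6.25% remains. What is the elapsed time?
t = t½ × log₂(N₀/N) = 5e9 years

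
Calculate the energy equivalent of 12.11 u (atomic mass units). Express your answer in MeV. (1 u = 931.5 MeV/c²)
E = mc² = 11280 MeV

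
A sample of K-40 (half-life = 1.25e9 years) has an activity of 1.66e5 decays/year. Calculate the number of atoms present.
N = A/λ = 2.994e14 atoms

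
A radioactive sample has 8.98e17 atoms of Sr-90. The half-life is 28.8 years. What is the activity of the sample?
A = λN = 2.161e16 decays/year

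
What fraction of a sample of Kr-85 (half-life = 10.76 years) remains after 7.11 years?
N/N₀ = (1/2)^(t/t½) = 0.6325 = 63.3%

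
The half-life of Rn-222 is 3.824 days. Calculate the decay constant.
λ = ln(2)/t½ = 0.1813 day⁻¹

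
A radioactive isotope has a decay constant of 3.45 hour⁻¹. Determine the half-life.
t½ = ln(2)/λ = 0.2009 hours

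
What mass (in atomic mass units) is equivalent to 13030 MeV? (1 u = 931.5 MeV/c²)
m = E/c² = 13.99 u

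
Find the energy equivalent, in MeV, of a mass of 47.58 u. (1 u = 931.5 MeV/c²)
E = mc² = 44320 MeV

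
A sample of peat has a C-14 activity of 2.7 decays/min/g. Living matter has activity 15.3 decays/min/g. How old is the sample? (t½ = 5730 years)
Age = t½ × log₂(A₀/A) = 14340 years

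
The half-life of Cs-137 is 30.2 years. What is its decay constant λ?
λ = ln(2)/t½ = 0.02295 year⁻¹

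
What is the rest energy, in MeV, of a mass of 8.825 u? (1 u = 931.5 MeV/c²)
E = mc² = 8220 MeV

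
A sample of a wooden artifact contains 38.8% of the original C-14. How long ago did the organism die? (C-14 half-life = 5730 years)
Age = t½ × log₂(1/ratio) = 7826 years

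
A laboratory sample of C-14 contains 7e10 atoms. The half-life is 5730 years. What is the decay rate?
A = λN = 8.468e6 decays/year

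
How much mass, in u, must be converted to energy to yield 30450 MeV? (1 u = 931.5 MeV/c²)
m = E/c² = 32.69 u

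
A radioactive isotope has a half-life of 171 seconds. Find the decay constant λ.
λ = ln(2)/t½ = 0.004053 second⁻¹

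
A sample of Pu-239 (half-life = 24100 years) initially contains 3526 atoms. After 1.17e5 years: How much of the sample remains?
N = N₀(1/2)^(t/t½) = 121.9 atoms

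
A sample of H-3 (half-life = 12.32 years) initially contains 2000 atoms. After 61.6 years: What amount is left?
N = N₀(1/2)^(t/t½) = 62.5 atoms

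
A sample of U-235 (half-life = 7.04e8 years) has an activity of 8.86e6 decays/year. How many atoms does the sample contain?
N = A/λ = 8.999e15 atoms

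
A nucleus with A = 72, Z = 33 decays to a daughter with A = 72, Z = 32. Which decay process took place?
ΔA = 0, ΔZ = -1 ⇒ beta-plus decay (β⁺) or electron capture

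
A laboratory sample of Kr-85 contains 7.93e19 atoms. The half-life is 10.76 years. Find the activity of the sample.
A = λN = 5.108e18 decays/year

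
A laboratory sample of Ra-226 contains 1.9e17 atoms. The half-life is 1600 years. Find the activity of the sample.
A = λN = 8.231e13 decays/year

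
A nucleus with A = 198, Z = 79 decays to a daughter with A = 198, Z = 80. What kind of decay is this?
ΔA = 0, ΔZ = +1 ⇒ beta-minus decay (β⁻)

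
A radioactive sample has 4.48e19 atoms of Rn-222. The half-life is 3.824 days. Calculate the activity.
A = λN = 8.121e18 decays/day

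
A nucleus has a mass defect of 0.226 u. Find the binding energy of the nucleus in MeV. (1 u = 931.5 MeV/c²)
B.E. = Δm × 931.5 = 210.5 MeV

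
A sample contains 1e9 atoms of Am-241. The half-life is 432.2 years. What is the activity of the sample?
A = λN = 1.604e6 decays/year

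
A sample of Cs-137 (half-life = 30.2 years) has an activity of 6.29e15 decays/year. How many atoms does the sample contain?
N = A/λ = 2.741e17 atoms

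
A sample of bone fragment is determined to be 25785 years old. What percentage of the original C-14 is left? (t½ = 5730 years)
N/N₀ = (1/2)^(t/t½) = 0.04419 = 4.42%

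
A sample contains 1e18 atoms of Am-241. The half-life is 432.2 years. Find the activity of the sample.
A = λN = 1.604e15 decays/year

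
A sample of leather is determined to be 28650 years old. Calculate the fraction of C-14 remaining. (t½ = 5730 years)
N/N₀ = (1/2)^(t/t½) = 0.03125 = 3.12%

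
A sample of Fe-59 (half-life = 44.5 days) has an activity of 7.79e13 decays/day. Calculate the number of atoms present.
N = A/λ = 5.001e15 atoms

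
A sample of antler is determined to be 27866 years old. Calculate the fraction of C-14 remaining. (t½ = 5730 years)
N/N₀ = (1/2)^(t/t½) = 0.03436 = 3.44%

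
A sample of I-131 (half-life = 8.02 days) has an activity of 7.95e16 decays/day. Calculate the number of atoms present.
N = A/λ = 9.198e17 atoms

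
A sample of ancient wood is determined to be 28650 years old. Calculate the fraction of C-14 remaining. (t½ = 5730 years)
N/N₀ = (1/2)^(t/t½) = 0.03125 = 3.12%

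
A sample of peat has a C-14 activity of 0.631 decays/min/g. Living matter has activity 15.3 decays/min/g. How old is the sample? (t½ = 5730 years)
Age = t½ × log₂(A₀/A) = 26360 years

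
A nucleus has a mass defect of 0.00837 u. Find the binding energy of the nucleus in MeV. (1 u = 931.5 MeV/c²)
B.E. = Δm × 931.5 = 7.797 MeV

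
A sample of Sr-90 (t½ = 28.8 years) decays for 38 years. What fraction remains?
N/N₀ = (1/2)^(t/t½) = 0.4007 = 40.1%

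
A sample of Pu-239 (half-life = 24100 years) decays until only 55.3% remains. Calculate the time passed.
t = t½ × log₂(N₀/N) = 20600 years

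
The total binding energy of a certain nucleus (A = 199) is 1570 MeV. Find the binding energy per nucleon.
B.E./A = 1570/199 = 7.889 MeV/nucleon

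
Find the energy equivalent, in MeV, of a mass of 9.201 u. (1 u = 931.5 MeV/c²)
E = mc² = 8571 MeV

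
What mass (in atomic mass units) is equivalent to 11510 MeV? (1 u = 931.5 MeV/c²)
m = E/c² = 12.36 u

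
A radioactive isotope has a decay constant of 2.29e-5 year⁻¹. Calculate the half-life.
t½ = ln(2)/λ = 30270 years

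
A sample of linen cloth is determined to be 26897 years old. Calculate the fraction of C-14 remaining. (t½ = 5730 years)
N/N₀ = (1/2)^(t/t½) = 0.03863 = 3.86%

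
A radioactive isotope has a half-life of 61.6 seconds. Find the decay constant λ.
λ = ln(2)/t½ = 0.01125 second⁻¹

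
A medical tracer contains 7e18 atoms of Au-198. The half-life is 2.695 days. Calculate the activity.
A = λN = 1.8e18 decays/day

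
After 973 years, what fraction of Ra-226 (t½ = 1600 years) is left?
N/N₀ = (1/2)^(t/t½) = 0.656 = 65.6%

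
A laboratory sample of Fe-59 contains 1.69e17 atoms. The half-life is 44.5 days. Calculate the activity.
A = λN = 2.632e15 decays/day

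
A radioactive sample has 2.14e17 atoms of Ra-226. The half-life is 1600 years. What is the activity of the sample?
A = λN = 9.271e13 decays/year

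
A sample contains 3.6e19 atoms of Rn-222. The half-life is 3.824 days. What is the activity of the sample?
A = λN = 6.525e18 decays/day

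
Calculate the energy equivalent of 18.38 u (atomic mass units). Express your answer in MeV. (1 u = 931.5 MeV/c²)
E = mc² = 17120 MeV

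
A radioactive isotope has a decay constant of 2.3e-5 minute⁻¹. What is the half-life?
t½ = ln(2)/λ = 30140 minutes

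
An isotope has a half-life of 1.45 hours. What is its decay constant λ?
λ = ln(2)/t½ = 0.478 hour⁻¹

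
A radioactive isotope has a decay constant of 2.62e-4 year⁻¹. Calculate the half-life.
t½ = ln(2)/λ = 2646 years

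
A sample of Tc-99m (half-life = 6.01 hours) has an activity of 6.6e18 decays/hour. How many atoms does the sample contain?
N = A/λ = 5.723e19 atoms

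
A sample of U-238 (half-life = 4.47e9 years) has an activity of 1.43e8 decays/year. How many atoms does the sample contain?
N = A/λ = 9.222e17 atoms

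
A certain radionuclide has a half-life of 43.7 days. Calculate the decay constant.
λ = ln(2)/t½ = 0.01586 day⁻¹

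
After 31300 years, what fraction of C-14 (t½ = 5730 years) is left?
N/N₀ = (1/2)^(t/t½) = 0.02268 = 2.27%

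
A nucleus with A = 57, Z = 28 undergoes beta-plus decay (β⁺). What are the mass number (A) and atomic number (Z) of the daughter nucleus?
Daughter: A = 57, Z = 27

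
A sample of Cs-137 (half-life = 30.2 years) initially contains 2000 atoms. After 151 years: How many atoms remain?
N = N₀(1/2)^(t/t½) = 62.5 atoms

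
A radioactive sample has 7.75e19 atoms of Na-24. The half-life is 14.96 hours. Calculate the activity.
A = λN = 3.591e18 decays/hour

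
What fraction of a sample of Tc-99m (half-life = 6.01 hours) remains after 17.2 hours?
N/N₀ = (1/2)^(t/t½) = 0.1376 = 13.8%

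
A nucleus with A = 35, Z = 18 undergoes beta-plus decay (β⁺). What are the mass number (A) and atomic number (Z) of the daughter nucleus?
Daughter: A = 35, Z = 17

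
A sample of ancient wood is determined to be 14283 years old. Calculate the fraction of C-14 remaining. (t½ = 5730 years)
N/N₀ = (1/2)^(t/t½) = 0.1777 = 17.8%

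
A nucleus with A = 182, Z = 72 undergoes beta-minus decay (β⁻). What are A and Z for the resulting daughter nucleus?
Daughter: A = 182, Z = 73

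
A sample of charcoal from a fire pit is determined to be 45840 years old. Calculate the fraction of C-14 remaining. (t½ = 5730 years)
N/N₀ = (1/2)^(t/t½) = 0.003906 = 0.391%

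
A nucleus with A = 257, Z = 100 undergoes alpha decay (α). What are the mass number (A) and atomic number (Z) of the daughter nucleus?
Daughter: A = 253, Z = 98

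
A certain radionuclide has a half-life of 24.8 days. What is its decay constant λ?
λ = ln(2)/t½ = 0.02795 day⁻¹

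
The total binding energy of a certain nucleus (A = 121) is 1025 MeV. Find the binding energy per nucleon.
B.E./A = 1025/121 = 8.471 MeV/nucleon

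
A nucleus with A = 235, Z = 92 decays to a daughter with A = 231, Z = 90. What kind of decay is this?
ΔA = -4, ΔZ = -2 ⇒ alpha decay (α)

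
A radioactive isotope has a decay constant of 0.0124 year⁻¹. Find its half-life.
t½ = ln(2)/λ = 55.9 years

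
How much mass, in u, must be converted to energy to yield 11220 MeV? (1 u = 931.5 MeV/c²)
m = E/c² = 12.05 u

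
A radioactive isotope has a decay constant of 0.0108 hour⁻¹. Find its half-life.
t½ = ln(2)/λ = 64.18 hours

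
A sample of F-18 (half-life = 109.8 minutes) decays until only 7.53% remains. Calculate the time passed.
t = t½ × log₂(N₀/N) = 409.7 minutes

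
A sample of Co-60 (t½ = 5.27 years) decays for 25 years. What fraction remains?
N/N₀ = (1/2)^(t/t½) = 0.03732 = 3.73%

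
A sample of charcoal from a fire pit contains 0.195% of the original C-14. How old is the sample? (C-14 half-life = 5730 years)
Age = t½ × log₂(1/ratio) = 51580 years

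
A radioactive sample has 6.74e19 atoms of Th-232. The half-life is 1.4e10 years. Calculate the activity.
A = λN = 3.337e9 decays/year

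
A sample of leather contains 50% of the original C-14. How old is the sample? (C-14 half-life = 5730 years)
Age = t½ × log₂(1/ratio) = 5730 years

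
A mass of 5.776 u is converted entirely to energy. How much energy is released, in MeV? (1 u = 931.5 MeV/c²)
E = mc² = 5380 MeV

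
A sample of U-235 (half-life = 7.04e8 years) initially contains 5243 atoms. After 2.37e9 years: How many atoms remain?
N = N₀(1/2)^(t/t½) = 508.4 atoms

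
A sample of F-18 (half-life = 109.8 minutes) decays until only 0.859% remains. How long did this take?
t = t½ × log₂(N₀/N) = 753.6 minutes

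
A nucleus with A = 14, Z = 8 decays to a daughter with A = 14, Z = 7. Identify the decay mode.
ΔA = 0, ΔZ = -1 ⇒ beta-plus decay (β⁺) or electron capture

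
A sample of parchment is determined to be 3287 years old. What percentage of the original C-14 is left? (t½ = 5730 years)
N/N₀ = (1/2)^(t/t½) = 0.6719 = 67.2%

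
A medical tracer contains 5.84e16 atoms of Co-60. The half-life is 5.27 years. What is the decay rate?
A = λN = 7.681e15 decays/year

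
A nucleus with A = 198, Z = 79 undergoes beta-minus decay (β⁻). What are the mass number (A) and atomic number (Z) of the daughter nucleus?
Daughter: A = 198, Z = 80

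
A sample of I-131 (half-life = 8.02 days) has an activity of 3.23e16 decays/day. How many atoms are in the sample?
N = A/λ = 3.737e17 atoms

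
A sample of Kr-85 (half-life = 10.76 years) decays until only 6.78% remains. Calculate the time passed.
t = t½ × log₂(N₀/N) = 41.78 years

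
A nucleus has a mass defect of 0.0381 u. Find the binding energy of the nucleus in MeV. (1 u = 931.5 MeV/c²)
B.E. = Δm × 931.5 = 35.49 MeV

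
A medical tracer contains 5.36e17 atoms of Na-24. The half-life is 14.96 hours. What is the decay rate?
A = λN = 2.483e16 decays/hour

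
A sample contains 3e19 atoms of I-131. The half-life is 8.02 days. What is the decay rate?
A = λN = 2.593e18 decays/day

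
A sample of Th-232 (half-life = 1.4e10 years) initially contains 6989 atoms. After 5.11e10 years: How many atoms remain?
N = N₀(1/2)^(t/t½) = 556.7 atoms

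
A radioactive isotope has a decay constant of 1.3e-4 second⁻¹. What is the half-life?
t½ = ln(2)/λ = 5332 seconds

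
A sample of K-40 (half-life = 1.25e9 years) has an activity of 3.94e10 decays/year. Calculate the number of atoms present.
N = A/λ = 7.105e19 atoms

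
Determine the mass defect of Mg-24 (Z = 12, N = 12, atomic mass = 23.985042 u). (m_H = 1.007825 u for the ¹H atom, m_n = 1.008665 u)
Δm = Z·m_H + N·m_n − M = 0.2128 u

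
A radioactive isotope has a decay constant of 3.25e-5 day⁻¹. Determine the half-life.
t½ = ln(2)/λ = 21330 days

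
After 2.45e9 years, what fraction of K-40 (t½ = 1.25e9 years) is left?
N/N₀ = (1/2)^(t/t½) = 0.257 = 25.7%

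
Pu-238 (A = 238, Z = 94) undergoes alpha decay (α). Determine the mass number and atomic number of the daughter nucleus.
Daughter: A = 234, Z = 92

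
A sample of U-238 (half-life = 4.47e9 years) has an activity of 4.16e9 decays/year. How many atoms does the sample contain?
N = A/λ = 2.683e19 atoms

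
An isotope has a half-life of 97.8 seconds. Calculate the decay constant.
λ = ln(2)/t½ = 0.007087 second⁻¹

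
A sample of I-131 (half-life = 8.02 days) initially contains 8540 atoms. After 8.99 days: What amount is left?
N = N₀(1/2)^(t/t½) = 3927 atoms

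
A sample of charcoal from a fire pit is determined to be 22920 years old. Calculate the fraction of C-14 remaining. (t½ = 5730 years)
N/N₀ = (1/2)^(t/t½) = 0.0625 = 6.25%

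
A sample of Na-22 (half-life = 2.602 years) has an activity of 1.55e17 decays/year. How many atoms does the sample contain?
N = A/λ = 5.819e17 atoms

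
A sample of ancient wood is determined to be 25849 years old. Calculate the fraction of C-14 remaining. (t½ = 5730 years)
N/N₀ = (1/2)^(t/t½) = 0.04385 = 4.39%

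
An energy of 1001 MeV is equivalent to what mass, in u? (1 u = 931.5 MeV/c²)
m = E/c² = 1.075 u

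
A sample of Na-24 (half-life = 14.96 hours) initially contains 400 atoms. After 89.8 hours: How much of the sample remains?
N = N₀(1/2)^(t/t½) = 6.238 atoms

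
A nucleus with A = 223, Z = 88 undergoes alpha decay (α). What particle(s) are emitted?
α particle = ⁴₂He (2 protons + 2 neutrons)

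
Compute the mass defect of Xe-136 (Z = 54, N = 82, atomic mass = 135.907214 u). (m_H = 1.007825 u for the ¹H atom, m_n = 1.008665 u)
Δm = Z·m_H + N·m_n − M = 1.226 u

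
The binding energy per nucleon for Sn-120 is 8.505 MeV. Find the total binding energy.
B.E. = 8.505 × 120 = 1021 MeV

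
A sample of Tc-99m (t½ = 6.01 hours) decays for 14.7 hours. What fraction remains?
N/N₀ = (1/2)^(t/t½) = 0.1835 = 18.4%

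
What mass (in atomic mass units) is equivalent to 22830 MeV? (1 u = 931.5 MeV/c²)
m = E/c² = 24.51 u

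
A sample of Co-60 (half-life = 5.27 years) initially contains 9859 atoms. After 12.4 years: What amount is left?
N = N₀(1/2)^(t/t½) = 1930 atoms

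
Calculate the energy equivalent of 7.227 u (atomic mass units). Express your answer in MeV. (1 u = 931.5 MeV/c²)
E = mc² = 6732 MeV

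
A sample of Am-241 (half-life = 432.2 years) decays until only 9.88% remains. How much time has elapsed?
t = t½ × log₂(N₀/N) = 1443 years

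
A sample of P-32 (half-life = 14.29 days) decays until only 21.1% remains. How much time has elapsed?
t = t½ × log₂(N₀/N) = 32.08 days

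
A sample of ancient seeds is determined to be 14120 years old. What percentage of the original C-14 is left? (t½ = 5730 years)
N/N₀ = (1/2)^(t/t½) = 0.1812 = 18.1%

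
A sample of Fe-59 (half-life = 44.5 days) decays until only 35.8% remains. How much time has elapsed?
t = t½ × log₂(N₀/N) = 65.95 days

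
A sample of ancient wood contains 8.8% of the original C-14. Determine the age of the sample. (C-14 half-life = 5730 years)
Age = t½ × log₂(1/ratio) = 20090 years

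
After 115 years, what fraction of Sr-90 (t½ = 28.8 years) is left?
N/N₀ = (1/2)^(t/t½) = 0.0628 = 6.28%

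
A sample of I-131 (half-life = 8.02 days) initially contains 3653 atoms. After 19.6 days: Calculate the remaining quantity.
N = N₀(1/2)^(t/t½) = 671.4 atoms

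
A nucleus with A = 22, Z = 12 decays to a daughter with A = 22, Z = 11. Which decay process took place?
ΔA = 0, ΔZ = -1 ⇒ beta-plus decay (β⁺) or electron capture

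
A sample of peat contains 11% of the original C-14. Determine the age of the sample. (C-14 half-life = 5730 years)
Age = t½ × log₂(1/ratio) = 18250 years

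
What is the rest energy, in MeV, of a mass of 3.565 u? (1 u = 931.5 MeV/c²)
E = mc² = 3321 MeV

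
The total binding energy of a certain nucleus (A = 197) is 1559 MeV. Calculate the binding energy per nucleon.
B.E./A = 1559/197 = 7.914 MeV/nucleon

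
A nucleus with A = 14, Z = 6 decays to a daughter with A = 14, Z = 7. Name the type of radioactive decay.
ΔA = 0, ΔZ = +1 ⇒ beta-minus decay (β⁻)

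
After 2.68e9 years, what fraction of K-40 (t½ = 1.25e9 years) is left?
N/N₀ = (1/2)^(t/t½) = 0.2263 = 22.6%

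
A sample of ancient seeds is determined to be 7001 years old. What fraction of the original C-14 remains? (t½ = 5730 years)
N/N₀ = (1/2)^(t/t½) = 0.4287 = 42.9%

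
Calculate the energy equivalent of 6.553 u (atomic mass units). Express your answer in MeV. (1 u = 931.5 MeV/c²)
E = mc² = 6104 MeV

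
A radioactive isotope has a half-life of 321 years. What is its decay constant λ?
λ = ln(2)/t½ = 0.002159 year⁻¹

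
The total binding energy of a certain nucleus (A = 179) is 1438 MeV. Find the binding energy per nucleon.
B.E./A = 1438/179 = 8.034 MeV/nucleon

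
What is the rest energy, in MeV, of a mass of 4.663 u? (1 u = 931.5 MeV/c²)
E = mc² = 4344 MeV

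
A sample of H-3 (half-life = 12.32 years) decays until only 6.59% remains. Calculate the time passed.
t = t½ × log₂(N₀/N) = 48.34 years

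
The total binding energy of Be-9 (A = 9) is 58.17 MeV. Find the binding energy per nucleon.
B.E./A = 58.17/9 = 6.463 MeV/nucleon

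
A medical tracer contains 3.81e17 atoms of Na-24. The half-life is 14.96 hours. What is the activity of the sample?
A = λN = 1.765e16 decays/hour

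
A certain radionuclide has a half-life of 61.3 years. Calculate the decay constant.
λ = ln(2)/t½ = 0.01131 year⁻¹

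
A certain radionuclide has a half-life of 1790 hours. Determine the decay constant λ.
λ = ln(2)/t½ = 3.872e-4 hour⁻¹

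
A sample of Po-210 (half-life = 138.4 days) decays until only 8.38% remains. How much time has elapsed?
t = t½ × log₂(N₀/N) = 495 days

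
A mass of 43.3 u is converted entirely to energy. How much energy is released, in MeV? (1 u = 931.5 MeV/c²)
E = mc² = 40330 MeV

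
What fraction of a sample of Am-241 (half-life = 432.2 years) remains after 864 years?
N/N₀ = (1/2)^(t/t½) = 0.2502 = 25%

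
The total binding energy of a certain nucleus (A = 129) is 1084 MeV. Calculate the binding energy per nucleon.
B.E./A = 1084/129 = 8.403 MeV/nucleon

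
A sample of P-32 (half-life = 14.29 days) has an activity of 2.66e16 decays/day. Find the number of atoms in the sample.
N = A/λ = 5.484e17 atoms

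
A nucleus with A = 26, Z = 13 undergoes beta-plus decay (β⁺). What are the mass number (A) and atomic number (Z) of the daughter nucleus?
Daughter: A = 26, Z = 12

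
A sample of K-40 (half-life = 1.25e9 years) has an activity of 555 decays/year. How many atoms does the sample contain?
N = A/λ = 1.001e12 atoms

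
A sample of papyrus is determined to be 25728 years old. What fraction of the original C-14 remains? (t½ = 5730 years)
N/N₀ = (1/2)^(t/t½) = 0.0445 = 4.45%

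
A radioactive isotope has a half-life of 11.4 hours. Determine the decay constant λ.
λ = ln(2)/t½ = 0.0608 hour⁻¹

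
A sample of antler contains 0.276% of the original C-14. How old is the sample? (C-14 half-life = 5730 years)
Age = t½ × log₂(1/ratio) = 48710 years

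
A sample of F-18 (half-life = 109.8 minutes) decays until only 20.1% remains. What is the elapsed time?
t = t½ × log₂(N₀/N) = 254.2 minutes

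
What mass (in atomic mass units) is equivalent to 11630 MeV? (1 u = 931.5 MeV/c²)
m = E/c² = 12.49 u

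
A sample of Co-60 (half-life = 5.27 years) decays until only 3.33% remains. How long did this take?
t = t½ × log₂(N₀/N) = 25.87 years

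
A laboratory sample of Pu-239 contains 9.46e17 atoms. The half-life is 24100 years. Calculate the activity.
A = λN = 2.721e13 decays/year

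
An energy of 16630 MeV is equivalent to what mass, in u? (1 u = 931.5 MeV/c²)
m = E/c² = 17.85 u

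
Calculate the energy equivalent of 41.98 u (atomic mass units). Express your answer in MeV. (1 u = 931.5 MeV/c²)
E = mc² = 39100 MeV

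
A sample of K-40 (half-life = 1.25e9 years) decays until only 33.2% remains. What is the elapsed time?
t = t½ × log₂(N₀/N) = 1.988e9 years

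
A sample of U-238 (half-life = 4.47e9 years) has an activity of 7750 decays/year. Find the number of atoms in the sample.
N = A/λ = 4.998e13 atoms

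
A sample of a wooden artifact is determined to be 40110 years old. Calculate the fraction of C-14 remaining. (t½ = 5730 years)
N/N₀ = (1/2)^(t/t½) = 0.007812 = 0.781%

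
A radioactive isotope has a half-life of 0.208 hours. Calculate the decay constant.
λ = ln(2)/t½ = 3.332 hour⁻¹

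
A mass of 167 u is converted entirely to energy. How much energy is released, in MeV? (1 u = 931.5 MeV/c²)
E = mc² = 1.556e5 MeV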